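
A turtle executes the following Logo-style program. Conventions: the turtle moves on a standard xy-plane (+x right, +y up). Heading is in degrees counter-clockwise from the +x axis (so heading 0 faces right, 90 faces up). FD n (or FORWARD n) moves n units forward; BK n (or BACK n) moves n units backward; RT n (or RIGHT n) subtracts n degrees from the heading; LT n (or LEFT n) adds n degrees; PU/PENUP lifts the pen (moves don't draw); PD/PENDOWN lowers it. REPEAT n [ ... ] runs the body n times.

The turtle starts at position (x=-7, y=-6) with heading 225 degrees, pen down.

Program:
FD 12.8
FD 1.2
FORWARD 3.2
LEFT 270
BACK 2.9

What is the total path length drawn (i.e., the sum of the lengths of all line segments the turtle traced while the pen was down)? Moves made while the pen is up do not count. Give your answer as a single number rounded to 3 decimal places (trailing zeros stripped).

Executing turtle program step by step:
Start: pos=(-7,-6), heading=225, pen down
FD 12.8: (-7,-6) -> (-16.051,-15.051) [heading=225, draw]
FD 1.2: (-16.051,-15.051) -> (-16.899,-15.899) [heading=225, draw]
FD 3.2: (-16.899,-15.899) -> (-19.162,-18.162) [heading=225, draw]
LT 270: heading 225 -> 135
BK 2.9: (-19.162,-18.162) -> (-17.112,-20.213) [heading=135, draw]
Final: pos=(-17.112,-20.213), heading=135, 4 segment(s) drawn

Segment lengths:
  seg 1: (-7,-6) -> (-16.051,-15.051), length = 12.8
  seg 2: (-16.051,-15.051) -> (-16.899,-15.899), length = 1.2
  seg 3: (-16.899,-15.899) -> (-19.162,-18.162), length = 3.2
  seg 4: (-19.162,-18.162) -> (-17.112,-20.213), length = 2.9
Total = 20.1

Answer: 20.1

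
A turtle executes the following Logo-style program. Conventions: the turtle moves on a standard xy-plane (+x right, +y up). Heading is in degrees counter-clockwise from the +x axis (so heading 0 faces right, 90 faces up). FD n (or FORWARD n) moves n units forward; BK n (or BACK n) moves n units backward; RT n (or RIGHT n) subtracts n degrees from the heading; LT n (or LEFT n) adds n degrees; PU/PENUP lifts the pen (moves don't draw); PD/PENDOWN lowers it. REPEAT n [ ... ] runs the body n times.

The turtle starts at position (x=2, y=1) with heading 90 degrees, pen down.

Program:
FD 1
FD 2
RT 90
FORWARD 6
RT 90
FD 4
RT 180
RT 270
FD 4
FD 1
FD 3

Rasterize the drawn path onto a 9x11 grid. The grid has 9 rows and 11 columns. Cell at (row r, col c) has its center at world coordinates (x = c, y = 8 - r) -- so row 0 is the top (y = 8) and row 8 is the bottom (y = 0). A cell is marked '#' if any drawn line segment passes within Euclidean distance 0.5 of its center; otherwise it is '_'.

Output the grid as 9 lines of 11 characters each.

Segment 0: (2,1) -> (2,2)
Segment 1: (2,2) -> (2,4)
Segment 2: (2,4) -> (8,4)
Segment 3: (8,4) -> (8,0)
Segment 4: (8,0) -> (4,-0)
Segment 5: (4,-0) -> (3,-0)
Segment 6: (3,-0) -> (0,-0)

Answer: ___________
___________
___________
___________
__#######__
__#_____#__
__#_____#__
__#_____#__
#########__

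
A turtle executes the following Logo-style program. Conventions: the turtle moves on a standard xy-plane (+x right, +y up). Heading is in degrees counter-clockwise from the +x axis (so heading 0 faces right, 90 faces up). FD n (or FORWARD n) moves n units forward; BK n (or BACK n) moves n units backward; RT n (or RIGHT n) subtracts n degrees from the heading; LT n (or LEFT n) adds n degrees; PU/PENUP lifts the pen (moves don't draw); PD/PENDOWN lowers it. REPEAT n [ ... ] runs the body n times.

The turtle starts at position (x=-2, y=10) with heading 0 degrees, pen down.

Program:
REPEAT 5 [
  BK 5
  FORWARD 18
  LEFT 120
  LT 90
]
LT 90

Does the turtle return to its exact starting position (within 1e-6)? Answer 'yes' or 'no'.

Answer: no

Derivation:
Executing turtle program step by step:
Start: pos=(-2,10), heading=0, pen down
REPEAT 5 [
  -- iteration 1/5 --
  BK 5: (-2,10) -> (-7,10) [heading=0, draw]
  FD 18: (-7,10) -> (11,10) [heading=0, draw]
  LT 120: heading 0 -> 120
  LT 90: heading 120 -> 210
  -- iteration 2/5 --
  BK 5: (11,10) -> (15.33,12.5) [heading=210, draw]
  FD 18: (15.33,12.5) -> (-0.258,3.5) [heading=210, draw]
  LT 120: heading 210 -> 330
  LT 90: heading 330 -> 60
  -- iteration 3/5 --
  BK 5: (-0.258,3.5) -> (-2.758,-0.83) [heading=60, draw]
  FD 18: (-2.758,-0.83) -> (6.242,14.758) [heading=60, draw]
  LT 120: heading 60 -> 180
  LT 90: heading 180 -> 270
  -- iteration 4/5 --
  BK 5: (6.242,14.758) -> (6.242,19.758) [heading=270, draw]
  FD 18: (6.242,19.758) -> (6.242,1.758) [heading=270, draw]
  LT 120: heading 270 -> 30
  LT 90: heading 30 -> 120
  -- iteration 5/5 --
  BK 5: (6.242,1.758) -> (8.742,-2.572) [heading=120, draw]
  FD 18: (8.742,-2.572) -> (-0.258,13.017) [heading=120, draw]
  LT 120: heading 120 -> 240
  LT 90: heading 240 -> 330
]
LT 90: heading 330 -> 60
Final: pos=(-0.258,13.017), heading=60, 10 segment(s) drawn

Start position: (-2, 10)
Final position: (-0.258, 13.017)
Distance = 3.483; >= 1e-6 -> NOT closed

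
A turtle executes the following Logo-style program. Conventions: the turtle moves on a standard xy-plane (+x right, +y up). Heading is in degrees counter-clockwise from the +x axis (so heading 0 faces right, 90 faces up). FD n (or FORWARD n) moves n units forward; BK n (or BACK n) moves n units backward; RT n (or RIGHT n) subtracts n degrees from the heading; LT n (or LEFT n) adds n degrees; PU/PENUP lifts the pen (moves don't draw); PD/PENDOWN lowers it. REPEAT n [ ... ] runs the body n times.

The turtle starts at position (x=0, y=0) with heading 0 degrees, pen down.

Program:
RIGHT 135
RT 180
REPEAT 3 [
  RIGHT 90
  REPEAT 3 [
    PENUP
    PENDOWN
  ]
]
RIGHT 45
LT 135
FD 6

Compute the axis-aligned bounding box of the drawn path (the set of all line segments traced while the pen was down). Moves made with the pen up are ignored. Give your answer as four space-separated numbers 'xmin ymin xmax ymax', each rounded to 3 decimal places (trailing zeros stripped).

Executing turtle program step by step:
Start: pos=(0,0), heading=0, pen down
RT 135: heading 0 -> 225
RT 180: heading 225 -> 45
REPEAT 3 [
  -- iteration 1/3 --
  RT 90: heading 45 -> 315
  REPEAT 3 [
    -- iteration 1/3 --
    PU: pen up
    PD: pen down
    -- iteration 2/3 --
    PU: pen up
    PD: pen down
    -- iteration 3/3 --
    PU: pen up
    PD: pen down
  ]
  -- iteration 2/3 --
  RT 90: heading 315 -> 225
  REPEAT 3 [
    -- iteration 1/3 --
    PU: pen up
    PD: pen down
    -- iteration 2/3 --
    PU: pen up
    PD: pen down
    -- iteration 3/3 --
    PU: pen up
    PD: pen down
  ]
  -- iteration 3/3 --
  RT 90: heading 225 -> 135
  REPEAT 3 [
    -- iteration 1/3 --
    PU: pen up
    PD: pen down
    -- iteration 2/3 --
    PU: pen up
    PD: pen down
    -- iteration 3/3 --
    PU: pen up
    PD: pen down
  ]
]
RT 45: heading 135 -> 90
LT 135: heading 90 -> 225
FD 6: (0,0) -> (-4.243,-4.243) [heading=225, draw]
Final: pos=(-4.243,-4.243), heading=225, 1 segment(s) drawn

Segment endpoints: x in {-4.243, 0}, y in {-4.243, 0}
xmin=-4.243, ymin=-4.243, xmax=0, ymax=0

Answer: -4.243 -4.243 0 0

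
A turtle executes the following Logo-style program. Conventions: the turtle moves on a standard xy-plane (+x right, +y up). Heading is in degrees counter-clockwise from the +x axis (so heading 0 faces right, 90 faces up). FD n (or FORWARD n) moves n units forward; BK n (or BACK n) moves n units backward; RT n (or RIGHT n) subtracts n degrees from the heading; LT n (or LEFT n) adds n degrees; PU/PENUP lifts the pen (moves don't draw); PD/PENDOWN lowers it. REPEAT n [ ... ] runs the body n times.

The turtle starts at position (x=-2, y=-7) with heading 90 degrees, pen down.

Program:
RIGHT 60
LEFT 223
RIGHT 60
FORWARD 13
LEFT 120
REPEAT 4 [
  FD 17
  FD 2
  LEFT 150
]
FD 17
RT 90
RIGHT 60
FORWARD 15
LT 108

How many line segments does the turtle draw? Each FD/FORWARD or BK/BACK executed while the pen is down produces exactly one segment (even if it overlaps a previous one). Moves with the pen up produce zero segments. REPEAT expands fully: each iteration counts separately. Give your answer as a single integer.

Answer: 11

Derivation:
Executing turtle program step by step:
Start: pos=(-2,-7), heading=90, pen down
RT 60: heading 90 -> 30
LT 223: heading 30 -> 253
RT 60: heading 253 -> 193
FD 13: (-2,-7) -> (-14.667,-9.924) [heading=193, draw]
LT 120: heading 193 -> 313
REPEAT 4 [
  -- iteration 1/4 --
  FD 17: (-14.667,-9.924) -> (-3.073,-22.357) [heading=313, draw]
  FD 2: (-3.073,-22.357) -> (-1.709,-23.82) [heading=313, draw]
  LT 150: heading 313 -> 103
  -- iteration 2/4 --
  FD 17: (-1.709,-23.82) -> (-5.533,-7.256) [heading=103, draw]
  FD 2: (-5.533,-7.256) -> (-5.983,-5.307) [heading=103, draw]
  LT 150: heading 103 -> 253
  -- iteration 3/4 --
  FD 17: (-5.983,-5.307) -> (-10.953,-21.564) [heading=253, draw]
  FD 2: (-10.953,-21.564) -> (-11.538,-23.477) [heading=253, draw]
  LT 150: heading 253 -> 43
  -- iteration 4/4 --
  FD 17: (-11.538,-23.477) -> (0.895,-11.883) [heading=43, draw]
  FD 2: (0.895,-11.883) -> (2.358,-10.519) [heading=43, draw]
  LT 150: heading 43 -> 193
]
FD 17: (2.358,-10.519) -> (-14.207,-14.343) [heading=193, draw]
RT 90: heading 193 -> 103
RT 60: heading 103 -> 43
FD 15: (-14.207,-14.343) -> (-3.236,-4.113) [heading=43, draw]
LT 108: heading 43 -> 151
Final: pos=(-3.236,-4.113), heading=151, 11 segment(s) drawn
Segments drawn: 11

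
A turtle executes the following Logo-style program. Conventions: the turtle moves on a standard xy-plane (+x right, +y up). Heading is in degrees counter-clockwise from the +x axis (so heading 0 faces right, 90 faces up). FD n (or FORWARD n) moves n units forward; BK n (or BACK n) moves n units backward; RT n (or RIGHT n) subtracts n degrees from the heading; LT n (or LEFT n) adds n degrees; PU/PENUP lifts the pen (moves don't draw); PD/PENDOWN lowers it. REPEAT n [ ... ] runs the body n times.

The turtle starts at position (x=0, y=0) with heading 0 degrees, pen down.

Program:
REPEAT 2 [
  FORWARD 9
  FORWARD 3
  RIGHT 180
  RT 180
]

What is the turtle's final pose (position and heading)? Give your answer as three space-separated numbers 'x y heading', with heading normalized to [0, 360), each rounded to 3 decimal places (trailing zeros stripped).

Answer: 24 0 0

Derivation:
Executing turtle program step by step:
Start: pos=(0,0), heading=0, pen down
REPEAT 2 [
  -- iteration 1/2 --
  FD 9: (0,0) -> (9,0) [heading=0, draw]
  FD 3: (9,0) -> (12,0) [heading=0, draw]
  RT 180: heading 0 -> 180
  RT 180: heading 180 -> 0
  -- iteration 2/2 --
  FD 9: (12,0) -> (21,0) [heading=0, draw]
  FD 3: (21,0) -> (24,0) [heading=0, draw]
  RT 180: heading 0 -> 180
  RT 180: heading 180 -> 0
]
Final: pos=(24,0), heading=0, 4 segment(s) drawn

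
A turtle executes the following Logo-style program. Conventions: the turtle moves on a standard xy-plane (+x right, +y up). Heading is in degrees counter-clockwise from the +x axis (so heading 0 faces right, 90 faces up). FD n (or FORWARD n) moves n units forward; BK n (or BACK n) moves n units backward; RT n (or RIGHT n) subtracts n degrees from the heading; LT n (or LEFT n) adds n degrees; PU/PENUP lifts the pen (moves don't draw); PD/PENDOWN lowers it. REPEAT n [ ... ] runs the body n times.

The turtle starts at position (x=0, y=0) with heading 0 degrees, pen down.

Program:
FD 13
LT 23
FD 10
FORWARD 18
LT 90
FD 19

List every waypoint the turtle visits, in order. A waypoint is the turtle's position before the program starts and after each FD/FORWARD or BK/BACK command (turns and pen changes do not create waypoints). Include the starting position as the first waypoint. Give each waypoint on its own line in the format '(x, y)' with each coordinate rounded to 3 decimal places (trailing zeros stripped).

Executing turtle program step by step:
Start: pos=(0,0), heading=0, pen down
FD 13: (0,0) -> (13,0) [heading=0, draw]
LT 23: heading 0 -> 23
FD 10: (13,0) -> (22.205,3.907) [heading=23, draw]
FD 18: (22.205,3.907) -> (38.774,10.94) [heading=23, draw]
LT 90: heading 23 -> 113
FD 19: (38.774,10.94) -> (31.35,28.43) [heading=113, draw]
Final: pos=(31.35,28.43), heading=113, 4 segment(s) drawn
Waypoints (5 total):
(0, 0)
(13, 0)
(22.205, 3.907)
(38.774, 10.94)
(31.35, 28.43)

Answer: (0, 0)
(13, 0)
(22.205, 3.907)
(38.774, 10.94)
(31.35, 28.43)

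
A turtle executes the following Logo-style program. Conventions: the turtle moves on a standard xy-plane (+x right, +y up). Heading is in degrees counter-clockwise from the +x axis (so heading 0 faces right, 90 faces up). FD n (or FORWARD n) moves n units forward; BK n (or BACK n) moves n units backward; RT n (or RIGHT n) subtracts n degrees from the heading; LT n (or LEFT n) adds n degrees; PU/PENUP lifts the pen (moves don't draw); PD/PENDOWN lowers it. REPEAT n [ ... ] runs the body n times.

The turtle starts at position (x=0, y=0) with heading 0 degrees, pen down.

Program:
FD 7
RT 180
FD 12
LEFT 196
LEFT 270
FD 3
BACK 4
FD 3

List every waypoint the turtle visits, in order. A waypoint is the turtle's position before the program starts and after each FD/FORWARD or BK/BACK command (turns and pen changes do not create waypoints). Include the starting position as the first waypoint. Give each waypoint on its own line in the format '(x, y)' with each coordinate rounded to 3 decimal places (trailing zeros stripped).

Answer: (0, 0)
(7, 0)
(-5, 0)
(-4.173, -2.884)
(-5.276, 0.961)
(-4.449, -1.923)

Derivation:
Executing turtle program step by step:
Start: pos=(0,0), heading=0, pen down
FD 7: (0,0) -> (7,0) [heading=0, draw]
RT 180: heading 0 -> 180
FD 12: (7,0) -> (-5,0) [heading=180, draw]
LT 196: heading 180 -> 16
LT 270: heading 16 -> 286
FD 3: (-5,0) -> (-4.173,-2.884) [heading=286, draw]
BK 4: (-4.173,-2.884) -> (-5.276,0.961) [heading=286, draw]
FD 3: (-5.276,0.961) -> (-4.449,-1.923) [heading=286, draw]
Final: pos=(-4.449,-1.923), heading=286, 5 segment(s) drawn
Waypoints (6 total):
(0, 0)
(7, 0)
(-5, 0)
(-4.173, -2.884)
(-5.276, 0.961)
(-4.449, -1.923)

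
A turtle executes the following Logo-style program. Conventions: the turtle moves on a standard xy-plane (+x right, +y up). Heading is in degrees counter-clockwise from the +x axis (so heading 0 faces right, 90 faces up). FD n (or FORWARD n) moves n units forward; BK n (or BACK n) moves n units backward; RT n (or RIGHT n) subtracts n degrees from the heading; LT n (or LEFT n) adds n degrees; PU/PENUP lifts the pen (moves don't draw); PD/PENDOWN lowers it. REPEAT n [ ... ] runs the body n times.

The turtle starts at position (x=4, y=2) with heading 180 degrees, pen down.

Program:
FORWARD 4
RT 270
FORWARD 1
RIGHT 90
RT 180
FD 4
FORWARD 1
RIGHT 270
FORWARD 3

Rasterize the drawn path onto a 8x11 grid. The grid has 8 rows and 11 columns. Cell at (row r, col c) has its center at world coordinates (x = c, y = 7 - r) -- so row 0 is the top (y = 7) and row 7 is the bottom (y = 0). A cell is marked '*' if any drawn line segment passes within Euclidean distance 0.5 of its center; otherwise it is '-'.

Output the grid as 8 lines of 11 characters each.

Segment 0: (4,2) -> (0,2)
Segment 1: (0,2) -> (0,1)
Segment 2: (0,1) -> (4,1)
Segment 3: (4,1) -> (5,1)
Segment 4: (5,1) -> (5,4)

Answer: -----------
-----------
-----------
-----*-----
-----*-----
******-----
******-----
-----------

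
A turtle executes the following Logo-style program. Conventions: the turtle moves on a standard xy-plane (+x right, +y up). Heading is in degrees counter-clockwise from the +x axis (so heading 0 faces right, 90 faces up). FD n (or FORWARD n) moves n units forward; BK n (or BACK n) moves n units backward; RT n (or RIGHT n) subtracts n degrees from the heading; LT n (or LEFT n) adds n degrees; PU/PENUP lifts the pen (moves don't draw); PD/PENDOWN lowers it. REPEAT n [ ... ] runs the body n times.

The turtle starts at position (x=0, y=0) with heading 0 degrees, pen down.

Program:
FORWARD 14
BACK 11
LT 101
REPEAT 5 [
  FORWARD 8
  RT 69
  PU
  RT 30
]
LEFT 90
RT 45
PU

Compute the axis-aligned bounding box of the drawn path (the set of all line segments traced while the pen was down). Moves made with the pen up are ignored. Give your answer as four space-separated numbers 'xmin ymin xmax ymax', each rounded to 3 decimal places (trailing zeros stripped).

Answer: 0 0 14 7.853

Derivation:
Executing turtle program step by step:
Start: pos=(0,0), heading=0, pen down
FD 14: (0,0) -> (14,0) [heading=0, draw]
BK 11: (14,0) -> (3,0) [heading=0, draw]
LT 101: heading 0 -> 101
REPEAT 5 [
  -- iteration 1/5 --
  FD 8: (3,0) -> (1.474,7.853) [heading=101, draw]
  RT 69: heading 101 -> 32
  PU: pen up
  RT 30: heading 32 -> 2
  -- iteration 2/5 --
  FD 8: (1.474,7.853) -> (9.469,8.132) [heading=2, move]
  RT 69: heading 2 -> 293
  PU: pen up
  RT 30: heading 293 -> 263
  -- iteration 3/5 --
  FD 8: (9.469,8.132) -> (8.494,0.192) [heading=263, move]
  RT 69: heading 263 -> 194
  PU: pen up
  RT 30: heading 194 -> 164
  -- iteration 4/5 --
  FD 8: (8.494,0.192) -> (0.804,2.397) [heading=164, move]
  RT 69: heading 164 -> 95
  PU: pen up
  RT 30: heading 95 -> 65
  -- iteration 5/5 --
  FD 8: (0.804,2.397) -> (4.185,9.647) [heading=65, move]
  RT 69: heading 65 -> 356
  PU: pen up
  RT 30: heading 356 -> 326
]
LT 90: heading 326 -> 56
RT 45: heading 56 -> 11
PU: pen up
Final: pos=(4.185,9.647), heading=11, 3 segment(s) drawn

Segment endpoints: x in {0, 1.474, 3, 14}, y in {0, 7.853}
xmin=0, ymin=0, xmax=14, ymax=7.853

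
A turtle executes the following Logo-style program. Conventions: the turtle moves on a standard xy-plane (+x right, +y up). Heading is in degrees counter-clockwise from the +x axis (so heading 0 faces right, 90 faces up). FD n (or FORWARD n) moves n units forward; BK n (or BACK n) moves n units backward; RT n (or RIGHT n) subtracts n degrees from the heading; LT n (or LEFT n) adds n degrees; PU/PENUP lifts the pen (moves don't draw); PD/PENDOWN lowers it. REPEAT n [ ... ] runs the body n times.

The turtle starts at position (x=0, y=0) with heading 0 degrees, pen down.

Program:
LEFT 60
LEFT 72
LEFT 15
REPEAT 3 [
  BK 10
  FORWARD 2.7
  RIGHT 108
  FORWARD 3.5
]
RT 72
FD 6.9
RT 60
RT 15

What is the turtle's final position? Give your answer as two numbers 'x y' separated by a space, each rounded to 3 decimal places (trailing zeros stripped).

Executing turtle program step by step:
Start: pos=(0,0), heading=0, pen down
LT 60: heading 0 -> 60
LT 72: heading 60 -> 132
LT 15: heading 132 -> 147
REPEAT 3 [
  -- iteration 1/3 --
  BK 10: (0,0) -> (8.387,-5.446) [heading=147, draw]
  FD 2.7: (8.387,-5.446) -> (6.122,-3.976) [heading=147, draw]
  RT 108: heading 147 -> 39
  FD 3.5: (6.122,-3.976) -> (8.842,-1.773) [heading=39, draw]
  -- iteration 2/3 --
  BK 10: (8.842,-1.773) -> (1.071,-8.066) [heading=39, draw]
  FD 2.7: (1.071,-8.066) -> (3.169,-6.367) [heading=39, draw]
  RT 108: heading 39 -> 291
  FD 3.5: (3.169,-6.367) -> (4.423,-9.635) [heading=291, draw]
  -- iteration 3/3 --
  BK 10: (4.423,-9.635) -> (0.84,-0.299) [heading=291, draw]
  FD 2.7: (0.84,-0.299) -> (1.807,-2.82) [heading=291, draw]
  RT 108: heading 291 -> 183
  FD 3.5: (1.807,-2.82) -> (-1.688,-3.003) [heading=183, draw]
]
RT 72: heading 183 -> 111
FD 6.9: (-1.688,-3.003) -> (-4.161,3.439) [heading=111, draw]
RT 60: heading 111 -> 51
RT 15: heading 51 -> 36
Final: pos=(-4.161,3.439), heading=36, 10 segment(s) drawn

Answer: -4.161 3.439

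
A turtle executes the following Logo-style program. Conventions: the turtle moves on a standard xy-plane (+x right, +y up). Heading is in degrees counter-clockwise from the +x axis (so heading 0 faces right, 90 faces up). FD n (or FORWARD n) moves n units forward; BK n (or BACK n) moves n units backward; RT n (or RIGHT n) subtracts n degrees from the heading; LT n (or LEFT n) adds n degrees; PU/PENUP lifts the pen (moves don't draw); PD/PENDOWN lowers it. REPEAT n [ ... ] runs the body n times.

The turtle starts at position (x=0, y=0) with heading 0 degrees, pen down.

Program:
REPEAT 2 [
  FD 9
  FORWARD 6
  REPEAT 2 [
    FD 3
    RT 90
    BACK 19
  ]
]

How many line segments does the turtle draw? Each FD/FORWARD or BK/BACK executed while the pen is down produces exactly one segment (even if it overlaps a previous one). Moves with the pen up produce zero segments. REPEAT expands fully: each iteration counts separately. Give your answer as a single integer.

Executing turtle program step by step:
Start: pos=(0,0), heading=0, pen down
REPEAT 2 [
  -- iteration 1/2 --
  FD 9: (0,0) -> (9,0) [heading=0, draw]
  FD 6: (9,0) -> (15,0) [heading=0, draw]
  REPEAT 2 [
    -- iteration 1/2 --
    FD 3: (15,0) -> (18,0) [heading=0, draw]
    RT 90: heading 0 -> 270
    BK 19: (18,0) -> (18,19) [heading=270, draw]
    -- iteration 2/2 --
    FD 3: (18,19) -> (18,16) [heading=270, draw]
    RT 90: heading 270 -> 180
    BK 19: (18,16) -> (37,16) [heading=180, draw]
  ]
  -- iteration 2/2 --
  FD 9: (37,16) -> (28,16) [heading=180, draw]
  FD 6: (28,16) -> (22,16) [heading=180, draw]
  REPEAT 2 [
    -- iteration 1/2 --
    FD 3: (22,16) -> (19,16) [heading=180, draw]
    RT 90: heading 180 -> 90
    BK 19: (19,16) -> (19,-3) [heading=90, draw]
    -- iteration 2/2 --
    FD 3: (19,-3) -> (19,0) [heading=90, draw]
    RT 90: heading 90 -> 0
    BK 19: (19,0) -> (0,0) [heading=0, draw]
  ]
]
Final: pos=(0,0), heading=0, 12 segment(s) drawn
Segments drawn: 12

Answer: 12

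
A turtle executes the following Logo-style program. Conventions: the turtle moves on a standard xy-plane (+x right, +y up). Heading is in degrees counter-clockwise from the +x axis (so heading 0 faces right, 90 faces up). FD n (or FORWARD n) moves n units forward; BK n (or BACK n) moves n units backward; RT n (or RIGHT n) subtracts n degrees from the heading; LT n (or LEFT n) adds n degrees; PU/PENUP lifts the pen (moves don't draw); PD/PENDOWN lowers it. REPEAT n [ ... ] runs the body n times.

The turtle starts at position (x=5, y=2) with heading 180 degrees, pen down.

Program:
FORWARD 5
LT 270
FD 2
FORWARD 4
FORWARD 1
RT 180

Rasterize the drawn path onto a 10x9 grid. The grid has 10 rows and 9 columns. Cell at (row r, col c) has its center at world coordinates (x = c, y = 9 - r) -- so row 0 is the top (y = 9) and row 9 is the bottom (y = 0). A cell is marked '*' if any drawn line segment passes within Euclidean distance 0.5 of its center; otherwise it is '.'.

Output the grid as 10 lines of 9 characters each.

Segment 0: (5,2) -> (0,2)
Segment 1: (0,2) -> (0,4)
Segment 2: (0,4) -> (0,8)
Segment 3: (0,8) -> (0,9)

Answer: *........
*........
*........
*........
*........
*........
*........
******...
.........
.........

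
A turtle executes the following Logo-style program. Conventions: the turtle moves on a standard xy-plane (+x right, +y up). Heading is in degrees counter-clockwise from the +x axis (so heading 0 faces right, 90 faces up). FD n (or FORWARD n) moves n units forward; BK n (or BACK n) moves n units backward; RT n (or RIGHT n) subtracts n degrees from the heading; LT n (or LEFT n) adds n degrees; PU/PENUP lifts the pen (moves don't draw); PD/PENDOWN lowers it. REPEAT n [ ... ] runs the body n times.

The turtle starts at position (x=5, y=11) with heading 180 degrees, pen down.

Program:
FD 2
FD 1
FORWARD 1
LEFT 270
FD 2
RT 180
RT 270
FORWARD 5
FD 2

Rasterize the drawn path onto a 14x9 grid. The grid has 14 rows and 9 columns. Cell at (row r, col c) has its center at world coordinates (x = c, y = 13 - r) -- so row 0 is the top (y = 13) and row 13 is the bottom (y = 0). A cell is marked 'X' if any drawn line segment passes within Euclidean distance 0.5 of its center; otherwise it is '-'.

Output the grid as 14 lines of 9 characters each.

Answer: -XXXXXXXX
-X-------
-XXXXX---
---------
---------
---------
---------
---------
---------
---------
---------
---------
---------
---------

Derivation:
Segment 0: (5,11) -> (3,11)
Segment 1: (3,11) -> (2,11)
Segment 2: (2,11) -> (1,11)
Segment 3: (1,11) -> (1,13)
Segment 4: (1,13) -> (6,13)
Segment 5: (6,13) -> (8,13)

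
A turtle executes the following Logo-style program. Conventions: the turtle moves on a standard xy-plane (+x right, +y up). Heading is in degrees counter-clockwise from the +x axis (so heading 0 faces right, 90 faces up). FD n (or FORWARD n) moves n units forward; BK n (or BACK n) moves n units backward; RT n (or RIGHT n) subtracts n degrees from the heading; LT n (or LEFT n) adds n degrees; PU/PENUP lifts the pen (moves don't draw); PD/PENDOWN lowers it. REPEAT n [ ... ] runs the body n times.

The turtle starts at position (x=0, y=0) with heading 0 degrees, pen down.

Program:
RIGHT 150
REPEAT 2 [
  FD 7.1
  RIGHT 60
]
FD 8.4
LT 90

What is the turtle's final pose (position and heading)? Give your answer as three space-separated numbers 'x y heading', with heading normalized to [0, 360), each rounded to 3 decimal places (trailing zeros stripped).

Executing turtle program step by step:
Start: pos=(0,0), heading=0, pen down
RT 150: heading 0 -> 210
REPEAT 2 [
  -- iteration 1/2 --
  FD 7.1: (0,0) -> (-6.149,-3.55) [heading=210, draw]
  RT 60: heading 210 -> 150
  -- iteration 2/2 --
  FD 7.1: (-6.149,-3.55) -> (-12.298,0) [heading=150, draw]
  RT 60: heading 150 -> 90
]
FD 8.4: (-12.298,0) -> (-12.298,8.4) [heading=90, draw]
LT 90: heading 90 -> 180
Final: pos=(-12.298,8.4), heading=180, 3 segment(s) drawn

Answer: -12.298 8.4 180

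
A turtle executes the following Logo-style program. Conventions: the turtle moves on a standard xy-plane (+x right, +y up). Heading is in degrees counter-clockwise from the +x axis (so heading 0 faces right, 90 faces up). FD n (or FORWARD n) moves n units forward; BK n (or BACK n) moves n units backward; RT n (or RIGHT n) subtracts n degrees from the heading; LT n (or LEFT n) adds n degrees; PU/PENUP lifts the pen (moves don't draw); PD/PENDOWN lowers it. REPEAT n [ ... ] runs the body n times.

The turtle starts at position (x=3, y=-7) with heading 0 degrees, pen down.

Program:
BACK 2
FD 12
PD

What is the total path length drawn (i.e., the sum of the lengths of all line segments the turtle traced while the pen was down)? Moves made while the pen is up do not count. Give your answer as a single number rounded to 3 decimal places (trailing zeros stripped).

Executing turtle program step by step:
Start: pos=(3,-7), heading=0, pen down
BK 2: (3,-7) -> (1,-7) [heading=0, draw]
FD 12: (1,-7) -> (13,-7) [heading=0, draw]
PD: pen down
Final: pos=(13,-7), heading=0, 2 segment(s) drawn

Segment lengths:
  seg 1: (3,-7) -> (1,-7), length = 2
  seg 2: (1,-7) -> (13,-7), length = 12
Total = 14

Answer: 14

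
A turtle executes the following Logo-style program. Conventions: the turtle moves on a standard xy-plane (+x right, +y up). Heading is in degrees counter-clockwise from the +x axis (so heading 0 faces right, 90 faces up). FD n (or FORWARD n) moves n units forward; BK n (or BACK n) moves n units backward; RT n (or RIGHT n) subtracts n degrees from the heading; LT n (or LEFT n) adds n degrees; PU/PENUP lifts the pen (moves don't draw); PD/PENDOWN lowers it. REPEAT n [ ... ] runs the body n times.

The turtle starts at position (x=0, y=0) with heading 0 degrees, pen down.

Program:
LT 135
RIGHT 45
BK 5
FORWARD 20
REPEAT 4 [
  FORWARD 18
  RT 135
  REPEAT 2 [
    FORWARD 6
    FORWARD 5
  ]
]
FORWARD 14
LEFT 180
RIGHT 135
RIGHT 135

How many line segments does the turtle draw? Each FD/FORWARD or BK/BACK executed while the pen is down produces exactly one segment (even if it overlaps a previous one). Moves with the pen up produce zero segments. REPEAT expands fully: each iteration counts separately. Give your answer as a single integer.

Executing turtle program step by step:
Start: pos=(0,0), heading=0, pen down
LT 135: heading 0 -> 135
RT 45: heading 135 -> 90
BK 5: (0,0) -> (0,-5) [heading=90, draw]
FD 20: (0,-5) -> (0,15) [heading=90, draw]
REPEAT 4 [
  -- iteration 1/4 --
  FD 18: (0,15) -> (0,33) [heading=90, draw]
  RT 135: heading 90 -> 315
  REPEAT 2 [
    -- iteration 1/2 --
    FD 6: (0,33) -> (4.243,28.757) [heading=315, draw]
    FD 5: (4.243,28.757) -> (7.778,25.222) [heading=315, draw]
    -- iteration 2/2 --
    FD 6: (7.778,25.222) -> (12.021,20.979) [heading=315, draw]
    FD 5: (12.021,20.979) -> (15.556,17.444) [heading=315, draw]
  ]
  -- iteration 2/4 --
  FD 18: (15.556,17.444) -> (28.284,4.716) [heading=315, draw]
  RT 135: heading 315 -> 180
  REPEAT 2 [
    -- iteration 1/2 --
    FD 6: (28.284,4.716) -> (22.284,4.716) [heading=180, draw]
    FD 5: (22.284,4.716) -> (17.284,4.716) [heading=180, draw]
    -- iteration 2/2 --
    FD 6: (17.284,4.716) -> (11.284,4.716) [heading=180, draw]
    FD 5: (11.284,4.716) -> (6.284,4.716) [heading=180, draw]
  ]
  -- iteration 3/4 --
  FD 18: (6.284,4.716) -> (-11.716,4.716) [heading=180, draw]
  RT 135: heading 180 -> 45
  REPEAT 2 [
    -- iteration 1/2 --
    FD 6: (-11.716,4.716) -> (-7.473,8.958) [heading=45, draw]
    FD 5: (-7.473,8.958) -> (-3.938,12.494) [heading=45, draw]
    -- iteration 2/2 --
    FD 6: (-3.938,12.494) -> (0.305,16.737) [heading=45, draw]
    FD 5: (0.305,16.737) -> (3.841,20.272) [heading=45, draw]
  ]
  -- iteration 4/4 --
  FD 18: (3.841,20.272) -> (16.569,33) [heading=45, draw]
  RT 135: heading 45 -> 270
  REPEAT 2 [
    -- iteration 1/2 --
    FD 6: (16.569,33) -> (16.569,27) [heading=270, draw]
    FD 5: (16.569,27) -> (16.569,22) [heading=270, draw]
    -- iteration 2/2 --
    FD 6: (16.569,22) -> (16.569,16) [heading=270, draw]
    FD 5: (16.569,16) -> (16.569,11) [heading=270, draw]
  ]
]
FD 14: (16.569,11) -> (16.569,-3) [heading=270, draw]
LT 180: heading 270 -> 90
RT 135: heading 90 -> 315
RT 135: heading 315 -> 180
Final: pos=(16.569,-3), heading=180, 23 segment(s) drawn
Segments drawn: 23

Answer: 23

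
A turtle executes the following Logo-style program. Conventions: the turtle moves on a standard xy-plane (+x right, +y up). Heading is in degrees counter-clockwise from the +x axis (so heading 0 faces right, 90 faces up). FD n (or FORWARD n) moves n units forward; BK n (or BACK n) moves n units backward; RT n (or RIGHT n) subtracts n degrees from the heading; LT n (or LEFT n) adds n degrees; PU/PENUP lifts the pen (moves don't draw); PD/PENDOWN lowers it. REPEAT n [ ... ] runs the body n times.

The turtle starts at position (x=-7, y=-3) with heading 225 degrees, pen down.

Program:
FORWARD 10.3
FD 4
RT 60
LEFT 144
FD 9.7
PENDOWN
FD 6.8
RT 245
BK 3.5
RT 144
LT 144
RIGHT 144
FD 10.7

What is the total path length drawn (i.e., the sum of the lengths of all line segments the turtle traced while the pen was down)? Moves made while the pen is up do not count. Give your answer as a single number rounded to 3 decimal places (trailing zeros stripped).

Answer: 45

Derivation:
Executing turtle program step by step:
Start: pos=(-7,-3), heading=225, pen down
FD 10.3: (-7,-3) -> (-14.283,-10.283) [heading=225, draw]
FD 4: (-14.283,-10.283) -> (-17.112,-13.112) [heading=225, draw]
RT 60: heading 225 -> 165
LT 144: heading 165 -> 309
FD 9.7: (-17.112,-13.112) -> (-11.007,-20.65) [heading=309, draw]
PD: pen down
FD 6.8: (-11.007,-20.65) -> (-6.728,-25.935) [heading=309, draw]
RT 245: heading 309 -> 64
BK 3.5: (-6.728,-25.935) -> (-8.262,-29.08) [heading=64, draw]
RT 144: heading 64 -> 280
LT 144: heading 280 -> 64
RT 144: heading 64 -> 280
FD 10.7: (-8.262,-29.08) -> (-6.404,-39.618) [heading=280, draw]
Final: pos=(-6.404,-39.618), heading=280, 6 segment(s) drawn

Segment lengths:
  seg 1: (-7,-3) -> (-14.283,-10.283), length = 10.3
  seg 2: (-14.283,-10.283) -> (-17.112,-13.112), length = 4
  seg 3: (-17.112,-13.112) -> (-11.007,-20.65), length = 9.7
  seg 4: (-11.007,-20.65) -> (-6.728,-25.935), length = 6.8
  seg 5: (-6.728,-25.935) -> (-8.262,-29.08), length = 3.5
  seg 6: (-8.262,-29.08) -> (-6.404,-39.618), length = 10.7
Total = 45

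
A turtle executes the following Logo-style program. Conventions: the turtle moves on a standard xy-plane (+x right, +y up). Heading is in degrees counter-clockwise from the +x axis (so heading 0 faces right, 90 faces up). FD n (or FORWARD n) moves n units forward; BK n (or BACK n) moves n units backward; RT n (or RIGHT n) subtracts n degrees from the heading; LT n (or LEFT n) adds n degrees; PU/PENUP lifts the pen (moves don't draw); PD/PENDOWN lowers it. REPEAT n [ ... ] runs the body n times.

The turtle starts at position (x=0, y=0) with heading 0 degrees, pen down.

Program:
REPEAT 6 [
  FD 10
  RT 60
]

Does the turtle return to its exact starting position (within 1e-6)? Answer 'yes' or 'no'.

Executing turtle program step by step:
Start: pos=(0,0), heading=0, pen down
REPEAT 6 [
  -- iteration 1/6 --
  FD 10: (0,0) -> (10,0) [heading=0, draw]
  RT 60: heading 0 -> 300
  -- iteration 2/6 --
  FD 10: (10,0) -> (15,-8.66) [heading=300, draw]
  RT 60: heading 300 -> 240
  -- iteration 3/6 --
  FD 10: (15,-8.66) -> (10,-17.321) [heading=240, draw]
  RT 60: heading 240 -> 180
  -- iteration 4/6 --
  FD 10: (10,-17.321) -> (0,-17.321) [heading=180, draw]
  RT 60: heading 180 -> 120
  -- iteration 5/6 --
  FD 10: (0,-17.321) -> (-5,-8.66) [heading=120, draw]
  RT 60: heading 120 -> 60
  -- iteration 6/6 --
  FD 10: (-5,-8.66) -> (0,0) [heading=60, draw]
  RT 60: heading 60 -> 0
]
Final: pos=(0,0), heading=0, 6 segment(s) drawn

Start position: (0, 0)
Final position: (0, 0)
Distance = 0; < 1e-6 -> CLOSED

Answer: yes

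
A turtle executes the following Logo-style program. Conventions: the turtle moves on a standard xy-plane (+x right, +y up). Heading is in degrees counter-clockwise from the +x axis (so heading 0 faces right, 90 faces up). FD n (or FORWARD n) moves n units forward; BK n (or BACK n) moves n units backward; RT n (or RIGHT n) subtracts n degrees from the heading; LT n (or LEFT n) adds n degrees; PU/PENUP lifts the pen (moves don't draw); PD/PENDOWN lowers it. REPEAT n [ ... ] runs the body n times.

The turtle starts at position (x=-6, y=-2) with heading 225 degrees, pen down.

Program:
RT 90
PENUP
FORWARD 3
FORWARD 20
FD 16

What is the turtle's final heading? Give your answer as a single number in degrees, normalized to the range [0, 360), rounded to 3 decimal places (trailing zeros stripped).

Answer: 135

Derivation:
Executing turtle program step by step:
Start: pos=(-6,-2), heading=225, pen down
RT 90: heading 225 -> 135
PU: pen up
FD 3: (-6,-2) -> (-8.121,0.121) [heading=135, move]
FD 20: (-8.121,0.121) -> (-22.263,14.263) [heading=135, move]
FD 16: (-22.263,14.263) -> (-33.577,25.577) [heading=135, move]
Final: pos=(-33.577,25.577), heading=135, 0 segment(s) drawn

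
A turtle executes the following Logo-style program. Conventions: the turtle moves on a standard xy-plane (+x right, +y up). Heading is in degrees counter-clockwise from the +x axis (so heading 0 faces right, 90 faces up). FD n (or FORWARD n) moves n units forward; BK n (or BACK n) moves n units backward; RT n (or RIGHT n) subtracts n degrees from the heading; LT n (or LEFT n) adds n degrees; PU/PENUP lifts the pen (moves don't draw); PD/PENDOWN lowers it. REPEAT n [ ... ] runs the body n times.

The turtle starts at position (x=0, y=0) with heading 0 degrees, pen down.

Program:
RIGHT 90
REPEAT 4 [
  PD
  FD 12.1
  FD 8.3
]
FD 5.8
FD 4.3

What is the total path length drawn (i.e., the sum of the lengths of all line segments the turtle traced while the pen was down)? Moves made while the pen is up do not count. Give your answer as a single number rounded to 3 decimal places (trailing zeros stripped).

Answer: 91.7

Derivation:
Executing turtle program step by step:
Start: pos=(0,0), heading=0, pen down
RT 90: heading 0 -> 270
REPEAT 4 [
  -- iteration 1/4 --
  PD: pen down
  FD 12.1: (0,0) -> (0,-12.1) [heading=270, draw]
  FD 8.3: (0,-12.1) -> (0,-20.4) [heading=270, draw]
  -- iteration 2/4 --
  PD: pen down
  FD 12.1: (0,-20.4) -> (0,-32.5) [heading=270, draw]
  FD 8.3: (0,-32.5) -> (0,-40.8) [heading=270, draw]
  -- iteration 3/4 --
  PD: pen down
  FD 12.1: (0,-40.8) -> (0,-52.9) [heading=270, draw]
  FD 8.3: (0,-52.9) -> (0,-61.2) [heading=270, draw]
  -- iteration 4/4 --
  PD: pen down
  FD 12.1: (0,-61.2) -> (0,-73.3) [heading=270, draw]
  FD 8.3: (0,-73.3) -> (0,-81.6) [heading=270, draw]
]
FD 5.8: (0,-81.6) -> (0,-87.4) [heading=270, draw]
FD 4.3: (0,-87.4) -> (0,-91.7) [heading=270, draw]
Final: pos=(0,-91.7), heading=270, 10 segment(s) drawn

Segment lengths:
  seg 1: (0,0) -> (0,-12.1), length = 12.1
  seg 2: (0,-12.1) -> (0,-20.4), length = 8.3
  seg 3: (0,-20.4) -> (0,-32.5), length = 12.1
  seg 4: (0,-32.5) -> (0,-40.8), length = 8.3
  seg 5: (0,-40.8) -> (0,-52.9), length = 12.1
  seg 6: (0,-52.9) -> (0,-61.2), length = 8.3
  seg 7: (0,-61.2) -> (0,-73.3), length = 12.1
  seg 8: (0,-73.3) -> (0,-81.6), length = 8.3
  seg 9: (0,-81.6) -> (0,-87.4), length = 5.8
  seg 10: (0,-87.4) -> (0,-91.7), length = 4.3
Total = 91.7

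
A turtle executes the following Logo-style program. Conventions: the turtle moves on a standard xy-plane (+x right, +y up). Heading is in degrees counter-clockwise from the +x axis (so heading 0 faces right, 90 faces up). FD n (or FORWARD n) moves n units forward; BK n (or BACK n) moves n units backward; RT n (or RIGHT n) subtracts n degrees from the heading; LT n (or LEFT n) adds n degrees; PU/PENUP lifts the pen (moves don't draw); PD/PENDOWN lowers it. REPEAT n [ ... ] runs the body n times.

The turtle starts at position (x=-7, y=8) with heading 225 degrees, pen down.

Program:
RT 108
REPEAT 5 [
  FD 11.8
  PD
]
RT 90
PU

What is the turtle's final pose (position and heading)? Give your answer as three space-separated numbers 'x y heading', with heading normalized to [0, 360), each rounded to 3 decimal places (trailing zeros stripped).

Executing turtle program step by step:
Start: pos=(-7,8), heading=225, pen down
RT 108: heading 225 -> 117
REPEAT 5 [
  -- iteration 1/5 --
  FD 11.8: (-7,8) -> (-12.357,18.514) [heading=117, draw]
  PD: pen down
  -- iteration 2/5 --
  FD 11.8: (-12.357,18.514) -> (-17.714,29.028) [heading=117, draw]
  PD: pen down
  -- iteration 3/5 --
  FD 11.8: (-17.714,29.028) -> (-23.071,39.542) [heading=117, draw]
  PD: pen down
  -- iteration 4/5 --
  FD 11.8: (-23.071,39.542) -> (-28.428,50.056) [heading=117, draw]
  PD: pen down
  -- iteration 5/5 --
  FD 11.8: (-28.428,50.056) -> (-33.785,60.569) [heading=117, draw]
  PD: pen down
]
RT 90: heading 117 -> 27
PU: pen up
Final: pos=(-33.785,60.569), heading=27, 5 segment(s) drawn

Answer: -33.785 60.569 27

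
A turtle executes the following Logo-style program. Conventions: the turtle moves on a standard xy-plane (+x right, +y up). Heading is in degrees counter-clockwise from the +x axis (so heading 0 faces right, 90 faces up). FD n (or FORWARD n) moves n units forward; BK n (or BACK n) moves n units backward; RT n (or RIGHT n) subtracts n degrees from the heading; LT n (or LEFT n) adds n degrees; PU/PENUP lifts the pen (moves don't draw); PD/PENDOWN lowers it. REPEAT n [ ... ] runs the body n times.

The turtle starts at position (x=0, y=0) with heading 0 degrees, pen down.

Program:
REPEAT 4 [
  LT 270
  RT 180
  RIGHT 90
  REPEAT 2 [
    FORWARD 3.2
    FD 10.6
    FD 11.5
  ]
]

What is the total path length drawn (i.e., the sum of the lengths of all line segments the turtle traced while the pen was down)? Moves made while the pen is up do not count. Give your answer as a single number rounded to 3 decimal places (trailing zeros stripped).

Executing turtle program step by step:
Start: pos=(0,0), heading=0, pen down
REPEAT 4 [
  -- iteration 1/4 --
  LT 270: heading 0 -> 270
  RT 180: heading 270 -> 90
  RT 90: heading 90 -> 0
  REPEAT 2 [
    -- iteration 1/2 --
    FD 3.2: (0,0) -> (3.2,0) [heading=0, draw]
    FD 10.6: (3.2,0) -> (13.8,0) [heading=0, draw]
    FD 11.5: (13.8,0) -> (25.3,0) [heading=0, draw]
    -- iteration 2/2 --
    FD 3.2: (25.3,0) -> (28.5,0) [heading=0, draw]
    FD 10.6: (28.5,0) -> (39.1,0) [heading=0, draw]
    FD 11.5: (39.1,0) -> (50.6,0) [heading=0, draw]
  ]
  -- iteration 2/4 --
  LT 270: heading 0 -> 270
  RT 180: heading 270 -> 90
  RT 90: heading 90 -> 0
  REPEAT 2 [
    -- iteration 1/2 --
    FD 3.2: (50.6,0) -> (53.8,0) [heading=0, draw]
    FD 10.6: (53.8,0) -> (64.4,0) [heading=0, draw]
    FD 11.5: (64.4,0) -> (75.9,0) [heading=0, draw]
    -- iteration 2/2 --
    FD 3.2: (75.9,0) -> (79.1,0) [heading=0, draw]
    FD 10.6: (79.1,0) -> (89.7,0) [heading=0, draw]
    FD 11.5: (89.7,0) -> (101.2,0) [heading=0, draw]
  ]
  -- iteration 3/4 --
  LT 270: heading 0 -> 270
  RT 180: heading 270 -> 90
  RT 90: heading 90 -> 0
  REPEAT 2 [
    -- iteration 1/2 --
    FD 3.2: (101.2,0) -> (104.4,0) [heading=0, draw]
    FD 10.6: (104.4,0) -> (115,0) [heading=0, draw]
    FD 11.5: (115,0) -> (126.5,0) [heading=0, draw]
    -- iteration 2/2 --
    FD 3.2: (126.5,0) -> (129.7,0) [heading=0, draw]
    FD 10.6: (129.7,0) -> (140.3,0) [heading=0, draw]
    FD 11.5: (140.3,0) -> (151.8,0) [heading=0, draw]
  ]
  -- iteration 4/4 --
  LT 270: heading 0 -> 270
  RT 180: heading 270 -> 90
  RT 90: heading 90 -> 0
  REPEAT 2 [
    -- iteration 1/2 --
    FD 3.2: (151.8,0) -> (155,0) [heading=0, draw]
    FD 10.6: (155,0) -> (165.6,0) [heading=0, draw]
    FD 11.5: (165.6,0) -> (177.1,0) [heading=0, draw]
    -- iteration 2/2 --
    FD 3.2: (177.1,0) -> (180.3,0) [heading=0, draw]
    FD 10.6: (180.3,0) -> (190.9,0) [heading=0, draw]
    FD 11.5: (190.9,0) -> (202.4,0) [heading=0, draw]
  ]
]
Final: pos=(202.4,0), heading=0, 24 segment(s) drawn

Segment lengths:
  seg 1: (0,0) -> (3.2,0), length = 3.2
  seg 2: (3.2,0) -> (13.8,0), length = 10.6
  seg 3: (13.8,0) -> (25.3,0), length = 11.5
  seg 4: (25.3,0) -> (28.5,0), length = 3.2
  seg 5: (28.5,0) -> (39.1,0), length = 10.6
  seg 6: (39.1,0) -> (50.6,0), length = 11.5
  seg 7: (50.6,0) -> (53.8,0), length = 3.2
  seg 8: (53.8,0) -> (64.4,0), length = 10.6
  seg 9: (64.4,0) -> (75.9,0), length = 11.5
  seg 10: (75.9,0) -> (79.1,0), length = 3.2
  seg 11: (79.1,0) -> (89.7,0), length = 10.6
  seg 12: (89.7,0) -> (101.2,0), length = 11.5
  seg 13: (101.2,0) -> (104.4,0), length = 3.2
  seg 14: (104.4,0) -> (115,0), length = 10.6
  seg 15: (115,0) -> (126.5,0), length = 11.5
  seg 16: (126.5,0) -> (129.7,0), length = 3.2
  seg 17: (129.7,0) -> (140.3,0), length = 10.6
  seg 18: (140.3,0) -> (151.8,0), length = 11.5
  seg 19: (151.8,0) -> (155,0), length = 3.2
  seg 20: (155,0) -> (165.6,0), length = 10.6
  seg 21: (165.6,0) -> (177.1,0), length = 11.5
  seg 22: (177.1,0) -> (180.3,0), length = 3.2
  seg 23: (180.3,0) -> (190.9,0), length = 10.6
  seg 24: (190.9,0) -> (202.4,0), length = 11.5
Total = 202.4

Answer: 202.4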